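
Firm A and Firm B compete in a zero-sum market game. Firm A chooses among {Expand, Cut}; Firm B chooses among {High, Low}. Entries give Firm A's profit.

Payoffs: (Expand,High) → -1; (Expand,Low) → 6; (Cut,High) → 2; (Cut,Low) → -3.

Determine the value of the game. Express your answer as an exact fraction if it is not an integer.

3/4

Row minima: Expand → -1, Cut → -3; maximin = -1.
Column maxima: High → 2, Low → 6; minimax = 2.
-1 ≠ 2, so there is no saddle point; optimal play is mixed.
Let Firm A play Expand with probability p. Expected payoff against High: (-1)p + 2(1−p) = −3p + 2; against Low: 6p + (-3)(1−p) = 9p − 3.
Setting these equal: −3p + 2 = 9p − 3 ⇒ −12p = -5 ⇒ p = 5/12, and the value is (-3)·(5/12) + 2 = 3/4.
For Firm B: with q = P(High), equating Expand's and Cut's payoffs gives −7q + 6 = 5q − 3 ⇒ q = 3/4.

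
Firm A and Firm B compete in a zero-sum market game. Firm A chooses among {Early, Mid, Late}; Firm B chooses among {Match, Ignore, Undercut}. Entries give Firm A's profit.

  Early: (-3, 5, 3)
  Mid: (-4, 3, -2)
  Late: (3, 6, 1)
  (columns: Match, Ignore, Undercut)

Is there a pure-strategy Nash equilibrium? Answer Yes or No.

No

Row minima: Early → -3, Mid → -4, Late → 1; maximin = 1.
Column maxima: Match → 3, Ignore → 6, Undercut → 3; minimax = 3.
1 ≠ 3, so no pure-strategy equilibrium exists.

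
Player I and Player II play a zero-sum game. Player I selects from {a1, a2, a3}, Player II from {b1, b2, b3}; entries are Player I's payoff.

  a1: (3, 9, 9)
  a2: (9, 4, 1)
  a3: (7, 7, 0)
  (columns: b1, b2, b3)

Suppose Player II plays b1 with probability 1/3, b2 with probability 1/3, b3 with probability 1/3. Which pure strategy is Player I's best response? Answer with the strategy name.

a1

Expected payoff of a1: (1/3)·3 + (1/3)·9 + (1/3)·9 = 7.
Expected payoff of a2: (1/3)·9 + (1/3)·4 + (1/3)·1 = 14/3.
Expected payoff of a3: (1/3)·7 + (1/3)·7 + (1/3)·0 = 14/3.
The largest is 7, so Player I's best response is a1.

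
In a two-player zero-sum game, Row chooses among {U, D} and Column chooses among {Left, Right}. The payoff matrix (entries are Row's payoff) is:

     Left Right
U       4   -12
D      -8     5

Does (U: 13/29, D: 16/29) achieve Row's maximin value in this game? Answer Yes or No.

Yes

Against Left this mix gives (13/29)·4 + (16/29)·(-8) = -76/29.
Against Right this mix gives (13/29)·(-12) + (16/29)·5 = -76/29.
All of Column's active replies (Left, Right) yield -76/29, and no column does worse for Row. The mix makes Column indifferent and guarantees -76/29, so it is optimal.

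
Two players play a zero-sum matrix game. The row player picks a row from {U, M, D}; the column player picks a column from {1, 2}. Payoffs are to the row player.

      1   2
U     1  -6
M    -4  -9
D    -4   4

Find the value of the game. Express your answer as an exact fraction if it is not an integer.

-4/3

Row minima: U → -6, M → -9, D → -4; maximin = -4.
Column maxima: 1 → 1, 2 → 4; minimax = 1.
-4 ≠ 1, so there is no saddle point; optimal play is mixed.
M is strictly dominated by U, so the row player never plays it.
On the remaining 2×2 (U, D vs 1, 2):
Let the row player play U with probability p. Expected payoff against 1: 1p + (-4)(1−p) = 5p − 4; against 2: (-6)p + 4(1−p) = −10p + 4.
Setting these equal: 5p − 4 = −10p + 4 ⇒ 15p = 8 ⇒ p = 8/15, and the value is (5)·(8/15) − 4 = -4/3.
For the column player: with q = P(1), equating U's and D's payoffs gives 7q − 6 = −8q + 4 ⇒ q = 2/3.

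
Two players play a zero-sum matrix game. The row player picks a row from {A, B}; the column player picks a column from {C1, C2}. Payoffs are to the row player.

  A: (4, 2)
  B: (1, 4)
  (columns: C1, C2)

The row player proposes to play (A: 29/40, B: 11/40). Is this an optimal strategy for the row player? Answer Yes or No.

No

Against C1 this mix gives (29/40)·4 + (11/40)·1 = 127/40.
Against C2 this mix gives (29/40)·2 + (11/40)·4 = 51/20.
The column player will play C2, holding the row player to 51/20. Shifting weight toward the row that does better against C2 would raise this floor (the equalizing mix achieves 14/5 against both C2 and C1), so the proposed strategy is not optimal.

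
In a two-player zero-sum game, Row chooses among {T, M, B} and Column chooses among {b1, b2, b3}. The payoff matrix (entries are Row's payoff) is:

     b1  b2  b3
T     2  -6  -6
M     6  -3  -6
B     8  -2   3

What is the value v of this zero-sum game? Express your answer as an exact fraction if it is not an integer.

-2

Row minima: T → -6, M → -6, B → -2; maximin = -2.
Column maxima: b1 → 8, b2 → -2, b3 → 3; minimax = -2.
Since maximin = minimax = -2, there is a saddle point and the value is -2.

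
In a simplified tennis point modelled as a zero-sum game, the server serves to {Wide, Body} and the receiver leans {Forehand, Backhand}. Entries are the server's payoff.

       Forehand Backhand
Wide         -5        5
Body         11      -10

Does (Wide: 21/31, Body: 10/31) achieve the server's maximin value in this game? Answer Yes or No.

Against Forehand this mix gives (21/31)·(-5) + (10/31)·11 = 5/31.
Against Backhand this mix gives (21/31)·5 + (10/31)·(-10) = 5/31.
All of the receiver's active replies (Forehand, Backhand) yield 5/31, and no column does worse for the server. The mix makes the receiver indifferent and guarantees 5/31, so it is optimal.

Yes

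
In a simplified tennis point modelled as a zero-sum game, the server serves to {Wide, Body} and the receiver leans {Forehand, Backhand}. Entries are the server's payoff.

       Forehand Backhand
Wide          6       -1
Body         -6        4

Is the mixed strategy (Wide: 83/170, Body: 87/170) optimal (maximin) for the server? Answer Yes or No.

Against Forehand this mix gives (83/170)·6 + (87/170)·(-6) = -12/85.
Against Backhand this mix gives (83/170)·(-1) + (87/170)·4 = 53/34.
The receiver will play Forehand, holding the server to -12/85. Shifting weight toward the row that does better against Forehand would raise this floor (the equalizing mix achieves 18/17 against both Forehand and Backhand), so the proposed strategy is not optimal.

No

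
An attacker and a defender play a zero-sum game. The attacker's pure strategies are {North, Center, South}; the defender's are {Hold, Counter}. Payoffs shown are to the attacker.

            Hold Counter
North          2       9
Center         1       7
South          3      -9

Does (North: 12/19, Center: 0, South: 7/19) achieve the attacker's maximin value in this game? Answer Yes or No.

Against Hold this mix gives (12/19)·2 + (7/19)·3 = 45/19.
Against Counter this mix gives (12/19)·9 + (7/19)·(-9) = 45/19.
All of the defender's active replies (Hold, Counter) yield 45/19, and no column does worse for the attacker. The mix makes the defender indifferent and guarantees 45/19, so it is optimal.

Yes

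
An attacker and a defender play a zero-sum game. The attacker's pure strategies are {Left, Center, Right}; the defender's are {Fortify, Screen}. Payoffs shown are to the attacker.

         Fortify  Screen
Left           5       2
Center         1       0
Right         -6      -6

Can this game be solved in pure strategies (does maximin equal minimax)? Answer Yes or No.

Yes

Row minima: Left → 2, Center → 0, Right → -6; maximin = 2.
Column maxima: Fortify → 5, Screen → 2; minimax = 2.
maximin = minimax = 2, so a saddle point exists.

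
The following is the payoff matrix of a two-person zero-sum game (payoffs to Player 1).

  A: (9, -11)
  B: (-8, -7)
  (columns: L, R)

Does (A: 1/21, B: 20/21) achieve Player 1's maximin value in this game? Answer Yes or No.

Yes

Against L this mix gives (1/21)·9 + (20/21)·(-8) = -151/21.
Against R this mix gives (1/21)·(-11) + (20/21)·(-7) = -151/21.
All of Player 2's active replies (L, R) yield -151/21, and no column does worse for Player 1. The mix makes Player 2 indifferent and guarantees -151/21, so it is optimal.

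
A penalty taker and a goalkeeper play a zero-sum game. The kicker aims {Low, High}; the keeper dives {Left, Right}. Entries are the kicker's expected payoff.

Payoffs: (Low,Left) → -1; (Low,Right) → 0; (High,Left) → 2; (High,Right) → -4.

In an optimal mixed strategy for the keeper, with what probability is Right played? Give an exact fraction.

Row minima: Low → -1, High → -4; maximin = -1.
Column maxima: Left → 2, Right → 0; minimax = 0.
-1 ≠ 0, so there is no saddle point; optimal play is mixed.
Let the kicker play Low with probability p. Expected payoff against Left: (-1)p + 2(1−p) = −3p + 2; against Right: 0p + (-4)(1−p) = 4p − 4.
Setting these equal: −3p + 2 = 4p − 4 ⇒ −7p = -6 ⇒ p = 6/7, and the value is (-3)·(6/7) + 2 = -4/7.
For the keeper: with q = P(Left), equating Low's and High's payoffs gives −q = 6q − 4 ⇒ q = 4/7.

3/7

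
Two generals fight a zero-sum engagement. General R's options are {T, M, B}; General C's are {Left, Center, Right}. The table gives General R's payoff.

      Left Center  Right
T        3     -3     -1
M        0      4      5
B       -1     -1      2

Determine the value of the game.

Row minima: T → -3, M → 0, B → -1; maximin = 0.
Column maxima: Left → 3, Center → 4, Right → 5; minimax = 3.
0 ≠ 3, so there is no saddle point; optimal play is mixed.
B is strictly dominated by M, so General R never plays it.
Right is strictly dominated by Center (it gives General R strictly more in every row), so General C never plays it.
On the remaining 2×2 (T, M vs Left, Center):
Let General R play T with probability p. Expected payoff against Left: 3p + 0(1−p) = 3p; against Center: (-3)p + 4(1−p) = −7p + 4.
Setting these equal: 3p = −7p + 4 ⇒ 10p = 4 ⇒ p = 2/5, and the value is (3)·(2/5) = 6/5.
For General C: with q = P(Left), equating T's and M's payoffs gives 6q − 3 = −4q + 4 ⇒ q = 7/10.

6/5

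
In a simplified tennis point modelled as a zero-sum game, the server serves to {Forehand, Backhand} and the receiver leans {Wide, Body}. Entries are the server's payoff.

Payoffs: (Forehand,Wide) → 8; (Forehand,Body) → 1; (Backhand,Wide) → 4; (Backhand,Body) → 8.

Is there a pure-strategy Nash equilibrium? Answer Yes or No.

No

Row minima: Forehand → 1, Backhand → 4; maximin = 4.
Column maxima: Wide → 8, Body → 8; minimax = 8.
4 ≠ 8, so no pure-strategy equilibrium exists.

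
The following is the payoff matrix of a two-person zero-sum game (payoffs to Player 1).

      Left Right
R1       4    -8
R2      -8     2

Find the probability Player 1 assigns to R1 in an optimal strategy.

5/11

Row minima: R1 → -8, R2 → -8; maximin = -8.
Column maxima: Left → 4, Right → 2; minimax = 2.
-8 ≠ 2, so there is no saddle point; optimal play is mixed.
Let Player 1 play R1 with probability p. Expected payoff against Left: 4p + (-8)(1−p) = 12p − 8; against Right: (-8)p + 2(1−p) = −10p + 2.
Setting these equal: 12p − 8 = −10p + 2 ⇒ 22p = 10 ⇒ p = 5/11, and the value is (12)·(5/11) − 8 = -28/11.
For Player 2: with q = P(Left), equating R1's and R2's payoffs gives 12q − 8 = −10q + 2 ⇒ q = 5/11.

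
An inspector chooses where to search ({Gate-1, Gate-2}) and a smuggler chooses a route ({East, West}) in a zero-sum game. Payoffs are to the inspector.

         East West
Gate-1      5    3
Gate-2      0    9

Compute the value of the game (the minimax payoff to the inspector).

Row minima: Gate-1 → 3, Gate-2 → 0; maximin = 3.
Column maxima: East → 5, West → 9; minimax = 5.
3 ≠ 5, so there is no saddle point; optimal play is mixed.
Let the inspector play Gate-1 with probability p. Expected payoff against East: 5p + 0(1−p) = 5p; against West: 3p + 9(1−p) = −6p + 9.
Setting these equal: 5p = −6p + 9 ⇒ 11p = 9 ⇒ p = 9/11, and the value is (5)·(9/11) = 45/11.
For the smuggler: with q = P(East), equating Gate-1's and Gate-2's payoffs gives 2q + 3 = −9q + 9 ⇒ q = 6/11.

45/11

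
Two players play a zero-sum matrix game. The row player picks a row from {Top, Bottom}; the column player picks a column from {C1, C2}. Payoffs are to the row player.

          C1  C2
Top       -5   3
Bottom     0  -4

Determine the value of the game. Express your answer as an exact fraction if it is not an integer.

Row minima: Top → -5, Bottom → -4; maximin = -4.
Column maxima: C1 → 0, C2 → 3; minimax = 0.
-4 ≠ 0, so there is no saddle point; optimal play is mixed.
Let the row player play Top with probability p. Expected payoff against C1: (-5)p + 0(1−p) = −5p; against C2: 3p + (-4)(1−p) = 7p − 4.
Setting these equal: −5p = 7p − 4 ⇒ −12p = -4 ⇒ p = 1/3, and the value is (-5)·(1/3) = -5/3.
For the column player: with q = P(C1), equating Top's and Bottom's payoffs gives −8q + 3 = 4q − 4 ⇒ q = 7/12.

-5/3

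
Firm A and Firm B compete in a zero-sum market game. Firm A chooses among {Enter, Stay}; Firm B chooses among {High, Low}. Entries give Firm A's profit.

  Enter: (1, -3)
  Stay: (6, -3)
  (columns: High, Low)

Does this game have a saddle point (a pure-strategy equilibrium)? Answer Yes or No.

Row minima: Enter → -3, Stay → -3; maximin = -3.
Column maxima: High → 6, Low → -3; minimax = -3.
maximin = minimax = -3, so a saddle point exists.

Yes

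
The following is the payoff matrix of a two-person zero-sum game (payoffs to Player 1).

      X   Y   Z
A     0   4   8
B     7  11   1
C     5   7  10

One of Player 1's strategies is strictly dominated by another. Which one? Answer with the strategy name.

C gives a strictly higher payoff than A against every column: 5 > 0, 7 > 4, 10 > 8.
So A is strictly dominated and Player 1 never plays it.

A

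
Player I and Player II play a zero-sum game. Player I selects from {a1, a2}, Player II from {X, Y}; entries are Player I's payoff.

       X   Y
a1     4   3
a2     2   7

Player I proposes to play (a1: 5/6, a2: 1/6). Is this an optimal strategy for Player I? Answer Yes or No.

Yes

Against X this mix gives (5/6)·4 + (1/6)·2 = 11/3.
Against Y this mix gives (5/6)·3 + (1/6)·7 = 11/3.
All of Player II's active replies (X, Y) yield 11/3, and no column does worse for Player I. The mix makes Player II indifferent and guarantees 11/3, so it is optimal.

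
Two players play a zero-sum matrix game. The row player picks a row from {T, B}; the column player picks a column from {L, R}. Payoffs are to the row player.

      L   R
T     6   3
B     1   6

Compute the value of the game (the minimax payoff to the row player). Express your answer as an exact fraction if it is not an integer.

Row minima: T → 3, B → 1; maximin = 3.
Column maxima: L → 6, R → 6; minimax = 6.
3 ≠ 6, so there is no saddle point; optimal play is mixed.
Let the row player play T with probability p. Expected payoff against L: 6p + 1(1−p) = 5p + 1; against R: 3p + 6(1−p) = −3p + 6.
Setting these equal: 5p + 1 = −3p + 6 ⇒ 8p = 5 ⇒ p = 5/8, and the value is (5)·(5/8) + 1 = 33/8.
For the column player: with q = P(L), equating T's and B's payoffs gives 3q + 3 = −5q + 6 ⇒ q = 3/8.

33/8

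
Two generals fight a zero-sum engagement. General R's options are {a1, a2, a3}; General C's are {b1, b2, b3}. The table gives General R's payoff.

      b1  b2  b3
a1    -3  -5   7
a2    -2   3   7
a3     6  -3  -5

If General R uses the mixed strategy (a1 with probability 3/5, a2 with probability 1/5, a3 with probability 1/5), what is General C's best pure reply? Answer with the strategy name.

If General C plays b1, General R's expected payoff is (3/5)·(-3) + (1/5)·(-2) + (1/5)·6 = -1.
If General C plays b2, General R's expected payoff is (3/5)·(-5) + (1/5)·3 + (1/5)·(-3) = -3.
If General C plays b3, General R's expected payoff is (3/5)·7 + (1/5)·7 + (1/5)·(-5) = 23/5.
General C minimizes General R's payoff; the smallest is -3, so the best response is b2.

b2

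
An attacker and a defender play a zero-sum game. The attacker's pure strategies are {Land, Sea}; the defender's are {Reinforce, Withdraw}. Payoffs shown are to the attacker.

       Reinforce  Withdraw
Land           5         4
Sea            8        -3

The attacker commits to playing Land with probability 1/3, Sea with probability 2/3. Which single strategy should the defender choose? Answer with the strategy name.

Withdraw

If the defender plays Reinforce, the attacker's expected payoff is (1/3)·5 + (2/3)·8 = 7.
If the defender plays Withdraw, the attacker's expected payoff is (1/3)·4 + (2/3)·(-3) = -2/3.
The defender minimizes the attacker's payoff; the smallest is -2/3, so the best response is Withdraw.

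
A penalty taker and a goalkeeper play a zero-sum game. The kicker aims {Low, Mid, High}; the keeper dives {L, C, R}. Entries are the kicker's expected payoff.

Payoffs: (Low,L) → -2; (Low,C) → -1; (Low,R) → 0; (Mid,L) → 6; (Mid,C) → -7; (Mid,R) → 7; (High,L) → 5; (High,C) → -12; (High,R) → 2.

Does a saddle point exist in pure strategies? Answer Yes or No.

No

Row minima: Low → -2, Mid → -7, High → -12; maximin = -2.
Column maxima: L → 6, C → -1, R → 7; minimax = -1.
-2 ≠ -1, so no pure-strategy equilibrium exists.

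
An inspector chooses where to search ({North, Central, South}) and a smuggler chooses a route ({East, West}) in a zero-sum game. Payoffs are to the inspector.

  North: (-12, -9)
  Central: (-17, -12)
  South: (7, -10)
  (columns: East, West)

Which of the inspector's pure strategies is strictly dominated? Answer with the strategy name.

Central

North gives a strictly higher payoff than Central against every column: -12 > -17, -9 > -12.
So Central is strictly dominated and the inspector never plays it.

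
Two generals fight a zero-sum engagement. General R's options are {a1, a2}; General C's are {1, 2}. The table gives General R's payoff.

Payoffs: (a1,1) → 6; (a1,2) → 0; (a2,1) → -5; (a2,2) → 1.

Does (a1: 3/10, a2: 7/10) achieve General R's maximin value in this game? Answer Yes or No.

No

Against 1 this mix gives (3/10)·6 + (7/10)·(-5) = -17/10.
Against 2 this mix gives (3/10)·0 + (7/10)·1 = 7/10.
General C will play 1, holding General R to -17/10. Shifting weight toward the row that does better against 1 would raise this floor (the equalizing mix achieves 1/2 against both 1 and 2), so the proposed strategy is not optimal.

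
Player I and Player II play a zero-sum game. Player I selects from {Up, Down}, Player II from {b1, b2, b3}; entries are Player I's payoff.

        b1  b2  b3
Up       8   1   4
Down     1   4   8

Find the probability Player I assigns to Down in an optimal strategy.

Row minima: Up → 1, Down → 1; maximin = 1.
Column maxima: b1 → 8, b2 → 4, b3 → 8; minimax = 4.
1 ≠ 4, so there is no saddle point; optimal play is mixed.
b3 is strictly dominated by b2 (it gives Player I strictly more in every row), so Player II never plays it.
On the remaining 2×2 (Up, Down vs b1, b2):
Let Player I play Up with probability p. Expected payoff against b1: 8p + 1(1−p) = 7p + 1; against b2: 1p + 4(1−p) = −3p + 4.
Setting these equal: 7p + 1 = −3p + 4 ⇒ 10p = 3 ⇒ p = 3/10, and the value is (7)·(3/10) + 1 = 31/10.
For Player II: with q = P(b1), equating Up's and Down's payoffs gives 7q + 1 = −3q + 4 ⇒ q = 3/10.

7/10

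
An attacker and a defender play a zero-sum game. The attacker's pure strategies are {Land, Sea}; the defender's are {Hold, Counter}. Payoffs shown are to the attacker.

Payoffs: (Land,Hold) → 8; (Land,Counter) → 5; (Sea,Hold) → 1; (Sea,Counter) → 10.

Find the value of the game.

25/4

Row minima: Land → 5, Sea → 1; maximin = 5.
Column maxima: Hold → 8, Counter → 10; minimax = 8.
5 ≠ 8, so there is no saddle point; optimal play is mixed.
Let the attacker play Land with probability p. Expected payoff against Hold: 8p + 1(1−p) = 7p + 1; against Counter: 5p + 10(1−p) = −5p + 10.
Setting these equal: 7p + 1 = −5p + 10 ⇒ 12p = 9 ⇒ p = 3/4, and the value is (7)·(3/4) + 1 = 25/4.
For the defender: with q = P(Hold), equating Land's and Sea's payoffs gives 3q + 5 = −9q + 10 ⇒ q = 5/12.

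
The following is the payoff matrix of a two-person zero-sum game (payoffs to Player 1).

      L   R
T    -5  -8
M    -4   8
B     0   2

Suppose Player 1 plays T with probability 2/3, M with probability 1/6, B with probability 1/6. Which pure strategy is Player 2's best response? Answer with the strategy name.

If Player 2 plays L, Player 1's expected payoff is (2/3)·(-5) + (1/6)·(-4) + (1/6)·0 = -4.
If Player 2 plays R, Player 1's expected payoff is (2/3)·(-8) + (1/6)·8 + (1/6)·2 = -11/3.
Player 2 minimizes Player 1's payoff; the smallest is -4, so the best response is L.

L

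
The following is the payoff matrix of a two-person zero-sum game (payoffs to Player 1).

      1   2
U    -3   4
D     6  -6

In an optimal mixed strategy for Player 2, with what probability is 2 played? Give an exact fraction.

Row minima: U → -3, D → -6; maximin = -3.
Column maxima: 1 → 6, 2 → 4; minimax = 4.
-3 ≠ 4, so there is no saddle point; optimal play is mixed.
Let Player 1 play U with probability p. Expected payoff against 1: (-3)p + 6(1−p) = −9p + 6; against 2: 4p + (-6)(1−p) = 10p − 6.
Setting these equal: −9p + 6 = 10p − 6 ⇒ −19p = -12 ⇒ p = 12/19, and the value is (-9)·(12/19) + 6 = 6/19.
For Player 2: with q = P(1), equating U's and D's payoffs gives −7q + 4 = 12q − 6 ⇒ q = 10/19.

9/19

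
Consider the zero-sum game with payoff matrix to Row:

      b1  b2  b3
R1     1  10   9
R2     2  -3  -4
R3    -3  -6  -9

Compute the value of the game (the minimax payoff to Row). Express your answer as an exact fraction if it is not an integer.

11/7

Row minima: R1 → 1, R2 → -4, R3 → -9; maximin = 1.
Column maxima: b1 → 2, b2 → 10, b3 → 9; minimax = 2.
1 ≠ 2, so there is no saddle point; optimal play is mixed.
R3 is strictly dominated by R1, so Row never plays it.
b2 is strictly dominated by b3 (it gives Row strictly more in every row), so Column never plays it.
On the remaining 2×2 (R1, R2 vs b1, b3):
Let Row play R1 with probability p. Expected payoff against b1: 1p + 2(1−p) = −p + 2; against b3: 9p + (-4)(1−p) = 13p − 4.
Setting these equal: −p + 2 = 13p − 4 ⇒ −14p = -6 ⇒ p = 3/7, and the value is (-1)·(3/7) + 2 = 11/7.
For Column: with q = P(b1), equating R1's and R2's payoffs gives −8q + 9 = 6q − 4 ⇒ q = 13/14.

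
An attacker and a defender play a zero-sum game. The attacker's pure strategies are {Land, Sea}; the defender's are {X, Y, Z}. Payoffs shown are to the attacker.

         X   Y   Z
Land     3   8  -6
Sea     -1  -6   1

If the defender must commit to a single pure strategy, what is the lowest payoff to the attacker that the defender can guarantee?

1

Column maxima: X → 3, Y → 8, Z → 1.
The smallest of these is 1.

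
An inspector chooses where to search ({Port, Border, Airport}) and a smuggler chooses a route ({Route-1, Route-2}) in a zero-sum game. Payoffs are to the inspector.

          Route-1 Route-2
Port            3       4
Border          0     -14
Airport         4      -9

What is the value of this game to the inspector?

43/14

Row minima: Port → 3, Border → -14, Airport → -9; maximin = 3.
Column maxima: Route-1 → 4, Route-2 → 4; minimax = 4.
3 ≠ 4, so there is no saddle point; optimal play is mixed.
Border is strictly dominated by Port, so the inspector never plays it.
On the remaining 2×2 (Port, Airport vs Route-1, Route-2):
Let the inspector play Port with probability p. Expected payoff against Route-1: 3p + 4(1−p) = −p + 4; against Route-2: 4p + (-9)(1−p) = 13p − 9.
Setting these equal: −p + 4 = 13p − 9 ⇒ −14p = -13 ⇒ p = 13/14, and the value is (-1)·(13/14) + 4 = 43/14.
For the smuggler: with q = P(Route-1), equating Port's and Airport's payoffs gives −q + 4 = 13q − 9 ⇒ q = 13/14.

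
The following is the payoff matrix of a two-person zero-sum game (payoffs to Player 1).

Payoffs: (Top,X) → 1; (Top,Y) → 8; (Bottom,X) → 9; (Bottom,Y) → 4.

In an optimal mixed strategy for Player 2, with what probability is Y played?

Row minima: Top → 1, Bottom → 4; maximin = 4.
Column maxima: X → 9, Y → 8; minimax = 8.
4 ≠ 8, so there is no saddle point; optimal play is mixed.
Let Player 1 play Top with probability p. Expected payoff against X: 1p + 9(1−p) = −8p + 9; against Y: 8p + 4(1−p) = 4p + 4.
Setting these equal: −8p + 9 = 4p + 4 ⇒ −12p = -5 ⇒ p = 5/12, and the value is (-8)·(5/12) + 9 = 17/3.
For Player 2: with q = P(X), equating Top's and Bottom's payoffs gives −7q + 8 = 5q + 4 ⇒ q = 1/3.

2/3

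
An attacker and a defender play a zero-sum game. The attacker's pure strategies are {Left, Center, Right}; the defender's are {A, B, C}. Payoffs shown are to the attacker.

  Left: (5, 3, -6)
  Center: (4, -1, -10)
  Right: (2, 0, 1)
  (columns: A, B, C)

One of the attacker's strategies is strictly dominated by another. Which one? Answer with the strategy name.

Left gives a strictly higher payoff than Center against every column: 5 > 4, 3 > -1, -6 > -10.
So Center is strictly dominated and the attacker never plays it.

Center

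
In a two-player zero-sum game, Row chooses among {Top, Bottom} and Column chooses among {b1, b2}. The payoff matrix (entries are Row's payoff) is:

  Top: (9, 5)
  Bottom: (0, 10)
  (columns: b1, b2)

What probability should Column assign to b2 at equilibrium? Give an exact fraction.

Row minima: Top → 5, Bottom → 0; maximin = 5.
Column maxima: b1 → 9, b2 → 10; minimax = 9.
5 ≠ 9, so there is no saddle point; optimal play is mixed.
Let Row play Top with probability p. Expected payoff against b1: 9p + 0(1−p) = 9p; against b2: 5p + 10(1−p) = −5p + 10.
Setting these equal: 9p = −5p + 10 ⇒ 14p = 10 ⇒ p = 5/7, and the value is (9)·(5/7) = 45/7.
For Column: with q = P(b1), equating Top's and Bottom's payoffs gives 4q + 5 = −10q + 10 ⇒ q = 5/14.

9/14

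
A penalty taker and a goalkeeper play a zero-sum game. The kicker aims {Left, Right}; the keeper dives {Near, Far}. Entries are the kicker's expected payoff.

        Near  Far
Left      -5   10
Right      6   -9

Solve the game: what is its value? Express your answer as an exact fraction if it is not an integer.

Row minima: Left → -5, Right → -9; maximin = -5.
Column maxima: Near → 6, Far → 10; minimax = 6.
-5 ≠ 6, so there is no saddle point; optimal play is mixed.
Let the kicker play Left with probability p. Expected payoff against Near: (-5)p + 6(1−p) = −11p + 6; against Far: 10p + (-9)(1−p) = 19p − 9.
Setting these equal: −11p + 6 = 19p − 9 ⇒ −30p = -15 ⇒ p = 1/2, and the value is (-11)·(1/2) + 6 = 1/2.
For the keeper: with q = P(Near), equating Left's and Right's payoffs gives −15q + 10 = 15q − 9 ⇒ q = 19/30.

1/2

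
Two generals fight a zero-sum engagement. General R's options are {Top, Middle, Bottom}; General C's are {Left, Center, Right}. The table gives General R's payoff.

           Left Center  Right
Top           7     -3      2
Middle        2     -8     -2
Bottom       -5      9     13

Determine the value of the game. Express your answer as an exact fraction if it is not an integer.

Row minima: Top → -3, Middle → -8, Bottom → -5; maximin = -3.
Column maxima: Left → 7, Center → 9, Right → 13; minimax = 7.
-3 ≠ 7, so there is no saddle point; optimal play is mixed.
Middle is strictly dominated by Top, so General R never plays it.
Right is strictly dominated by Center (it gives General R strictly more in every row), so General C never plays it.
On the remaining 2×2 (Top, Bottom vs Left, Center):
Let General R play Top with probability p. Expected payoff against Left: 7p + (-5)(1−p) = 12p − 5; against Center: (-3)p + 9(1−p) = −12p + 9.
Setting these equal: 12p − 5 = −12p + 9 ⇒ 24p = 14 ⇒ p = 7/12, and the value is (12)·(7/12) − 5 = 2.
For General C: with q = P(Left), equating Top's and Bottom's payoffs gives 10q − 3 = −14q + 9 ⇒ q = 1/2.

2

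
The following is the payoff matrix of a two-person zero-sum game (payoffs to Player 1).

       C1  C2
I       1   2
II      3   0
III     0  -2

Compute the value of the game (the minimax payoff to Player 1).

Row minima: I → 1, II → 0, III → -2; maximin = 1.
Column maxima: C1 → 3, C2 → 2; minimax = 2.
1 ≠ 2, so there is no saddle point; optimal play is mixed.
III is strictly dominated by I, so Player 1 never plays it.
On the remaining 2×2 (I, II vs C1, C2):
Let Player 1 play I with probability p. Expected payoff against C1: 1p + 3(1−p) = −2p + 3; against C2: 2p + 0(1−p) = 2p.
Setting these equal: −2p + 3 = 2p ⇒ −4p = -3 ⇒ p = 3/4, and the value is (-2)·(3/4) + 3 = 3/2.
For Player 2: with q = P(C1), equating I's and II's payoffs gives −q + 2 = 3q ⇒ q = 1/2.

3/2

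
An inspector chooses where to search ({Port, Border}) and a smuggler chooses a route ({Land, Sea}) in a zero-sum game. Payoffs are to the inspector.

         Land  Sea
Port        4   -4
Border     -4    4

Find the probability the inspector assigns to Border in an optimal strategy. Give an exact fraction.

1/2

Row minima: Port → -4, Border → -4; maximin = -4.
Column maxima: Land → 4, Sea → 4; minimax = 4.
-4 ≠ 4, so there is no saddle point; optimal play is mixed.
Let the inspector play Port with probability p. Expected payoff against Land: 4p + (-4)(1−p) = 8p − 4; against Sea: (-4)p + 4(1−p) = −8p + 4.
Setting these equal: 8p − 4 = −8p + 4 ⇒ 16p = 8 ⇒ p = 1/2, and the value is (8)·(1/2) − 4 = 0.
For the smuggler: with q = P(Land), equating Port's and Border's payoffs gives 8q − 4 = −8q + 4 ⇒ q = 1/2.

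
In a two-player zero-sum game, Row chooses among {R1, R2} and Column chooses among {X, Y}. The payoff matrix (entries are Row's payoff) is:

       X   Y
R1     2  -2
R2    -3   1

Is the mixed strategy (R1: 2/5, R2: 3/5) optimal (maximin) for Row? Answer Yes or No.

Against X this mix gives (2/5)·2 + (3/5)·(-3) = -1.
Against Y this mix gives (2/5)·(-2) + (3/5)·1 = -1/5.
Column will play X, holding Row to -1. Shifting weight toward the row that does better against X would raise this floor (the equalizing mix achieves -1/2 against both X and Y), so the proposed strategy is not optimal.

No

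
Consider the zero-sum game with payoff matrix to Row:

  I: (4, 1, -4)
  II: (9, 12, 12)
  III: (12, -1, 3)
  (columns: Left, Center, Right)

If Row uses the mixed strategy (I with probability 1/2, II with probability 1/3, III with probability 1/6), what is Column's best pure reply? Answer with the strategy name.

Right

If Column plays Left, Row's expected payoff is (1/2)·4 + (1/3)·9 + (1/6)·12 = 7.
If Column plays Center, Row's expected payoff is (1/2)·1 + (1/3)·12 + (1/6)·(-1) = 13/3.
If Column plays Right, Row's expected payoff is (1/2)·(-4) + (1/3)·12 + (1/6)·3 = 5/2.
Column minimizes Row's payoff; the smallest is 5/2, so the best response is Right.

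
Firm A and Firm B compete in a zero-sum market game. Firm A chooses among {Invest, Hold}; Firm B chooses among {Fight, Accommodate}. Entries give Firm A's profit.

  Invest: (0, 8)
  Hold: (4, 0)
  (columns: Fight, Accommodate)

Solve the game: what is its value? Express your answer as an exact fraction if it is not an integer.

8/3

Row minima: Invest → 0, Hold → 0; maximin = 0.
Column maxima: Fight → 4, Accommodate → 8; minimax = 4.
0 ≠ 4, so there is no saddle point; optimal play is mixed.
Let Firm A play Invest with probability p. Expected payoff against Fight: 0p + 4(1−p) = −4p + 4; against Accommodate: 8p + 0(1−p) = 8p.
Setting these equal: −4p + 4 = 8p ⇒ −12p = -4 ⇒ p = 1/3, and the value is (-4)·(1/3) + 4 = 8/3.
For Firm B: with q = P(Fight), equating Invest's and Hold's payoffs gives −8q + 8 = 4q ⇒ q = 2/3.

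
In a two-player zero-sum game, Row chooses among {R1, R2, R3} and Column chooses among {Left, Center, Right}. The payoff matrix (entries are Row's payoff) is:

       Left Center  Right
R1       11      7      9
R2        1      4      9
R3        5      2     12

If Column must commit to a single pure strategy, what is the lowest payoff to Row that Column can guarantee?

Column maxima: Left → 11, Center → 7, Right → 12.
The smallest of these is 7.

7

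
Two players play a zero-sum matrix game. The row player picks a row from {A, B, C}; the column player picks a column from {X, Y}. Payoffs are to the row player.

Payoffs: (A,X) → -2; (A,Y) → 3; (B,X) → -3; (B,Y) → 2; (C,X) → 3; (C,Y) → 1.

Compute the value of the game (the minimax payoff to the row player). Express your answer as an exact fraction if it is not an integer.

Row minima: A → -2, B → -3, C → 1; maximin = 1.
Column maxima: X → 3, Y → 3; minimax = 3.
1 ≠ 3, so there is no saddle point; optimal play is mixed.
B is strictly dominated by A, so the row player never plays it.
On the remaining 2×2 (A, C vs X, Y):
Let the row player play A with probability p. Expected payoff against X: (-2)p + 3(1−p) = −5p + 3; against Y: 3p + 1(1−p) = 2p + 1.
Setting these equal: −5p + 3 = 2p + 1 ⇒ −7p = -2 ⇒ p = 2/7, and the value is (-5)·(2/7) + 3 = 11/7.
For the column player: with q = P(X), equating A's and C's payoffs gives −5q + 3 = 2q + 1 ⇒ q = 2/7.

11/7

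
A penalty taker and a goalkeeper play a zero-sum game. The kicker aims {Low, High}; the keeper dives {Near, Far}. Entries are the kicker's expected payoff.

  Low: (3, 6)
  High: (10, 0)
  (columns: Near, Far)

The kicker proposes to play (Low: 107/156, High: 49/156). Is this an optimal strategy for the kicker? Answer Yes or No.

Against Near this mix gives (107/156)·3 + (49/156)·10 = 811/156.
Against Far this mix gives (107/156)·6 + (49/156)·0 = 107/26.
The keeper will play Far, holding the kicker to 107/26. Shifting weight toward the row that does better against Far would raise this floor (the equalizing mix achieves 60/13 against both Far and Near), so the proposed strategy is not optimal.

No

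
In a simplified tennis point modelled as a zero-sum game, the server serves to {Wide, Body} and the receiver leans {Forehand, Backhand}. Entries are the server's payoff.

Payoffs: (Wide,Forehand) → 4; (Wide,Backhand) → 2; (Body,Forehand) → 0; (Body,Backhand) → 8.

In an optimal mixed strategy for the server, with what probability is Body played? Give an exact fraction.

Row minima: Wide → 2, Body → 0; maximin = 2.
Column maxima: Forehand → 4, Backhand → 8; minimax = 4.
2 ≠ 4, so there is no saddle point; optimal play is mixed.
Let the server play Wide with probability p. Expected payoff against Forehand: 4p + 0(1−p) = 4p; against Backhand: 2p + 8(1−p) = −6p + 8.
Setting these equal: 4p = −6p + 8 ⇒ 10p = 8 ⇒ p = 4/5, and the value is (4)·(4/5) = 16/5.
For the receiver: with q = P(Forehand), equating Wide's and Body's payoffs gives 2q + 2 = −8q + 8 ⇒ q = 3/5.

1/5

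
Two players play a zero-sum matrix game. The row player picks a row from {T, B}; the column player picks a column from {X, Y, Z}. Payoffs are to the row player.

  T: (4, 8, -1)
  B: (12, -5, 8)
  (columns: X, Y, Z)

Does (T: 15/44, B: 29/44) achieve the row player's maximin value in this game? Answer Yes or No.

No

Against X this mix gives (15/44)·4 + (29/44)·12 = 102/11.
Against Y this mix gives (15/44)·8 + (29/44)·(-5) = -25/44.
Against Z this mix gives (15/44)·(-1) + (29/44)·8 = 217/44.
The column player will play Y, holding the row player to -25/44. Shifting weight toward the row that does better against Y would raise this floor (the equalizing mix achieves 59/22 against both Y and Z), so the proposed strategy is not optimal.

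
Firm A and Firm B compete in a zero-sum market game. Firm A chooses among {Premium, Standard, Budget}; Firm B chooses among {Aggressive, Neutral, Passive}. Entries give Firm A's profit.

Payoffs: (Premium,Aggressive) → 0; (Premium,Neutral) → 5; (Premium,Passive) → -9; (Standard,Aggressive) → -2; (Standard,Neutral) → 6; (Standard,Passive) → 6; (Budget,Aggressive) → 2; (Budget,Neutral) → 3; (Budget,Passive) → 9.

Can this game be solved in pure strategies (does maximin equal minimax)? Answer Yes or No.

Yes

Row minima: Premium → -9, Standard → -2, Budget → 2; maximin = 2.
Column maxima: Aggressive → 2, Neutral → 6, Passive → 9; minimax = 2.
maximin = minimax = 2, so a saddle point exists.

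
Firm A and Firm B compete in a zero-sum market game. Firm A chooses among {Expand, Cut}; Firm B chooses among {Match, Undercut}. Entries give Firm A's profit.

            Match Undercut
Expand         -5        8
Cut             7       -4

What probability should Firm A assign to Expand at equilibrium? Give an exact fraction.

Row minima: Expand → -5, Cut → -4; maximin = -4.
Column maxima: Match → 7, Undercut → 8; minimax = 7.
-4 ≠ 7, so there is no saddle point; optimal play is mixed.
Let Firm A play Expand with probability p. Expected payoff against Match: (-5)p + 7(1−p) = −12p + 7; against Undercut: 8p + (-4)(1−p) = 12p − 4.
Setting these equal: −12p + 7 = 12p − 4 ⇒ −24p = -11 ⇒ p = 11/24, and the value is (-12)·(11/24) + 7 = 3/2.
For Firm B: with q = P(Match), equating Expand's and Cut's payoffs gives −13q + 8 = 11q − 4 ⇒ q = 1/2.

11/24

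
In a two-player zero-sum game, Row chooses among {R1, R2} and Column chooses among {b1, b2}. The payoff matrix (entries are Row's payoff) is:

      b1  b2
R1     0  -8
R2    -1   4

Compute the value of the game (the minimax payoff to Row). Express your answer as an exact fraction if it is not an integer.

Row minima: R1 → -8, R2 → -1; maximin = -1.
Column maxima: b1 → 0, b2 → 4; minimax = 0.
-1 ≠ 0, so there is no saddle point; optimal play is mixed.
Let Row play R1 with probability p. Expected payoff against b1: 0p + (-1)(1−p) = p − 1; against b2: (-8)p + 4(1−p) = −12p + 4.
Setting these equal: p − 1 = −12p + 4 ⇒ 13p = 5 ⇒ p = 5/13, and the value is (1)·(5/13) − 1 = -8/13.
For Column: with q = P(b1), equating R1's and R2's payoffs gives 8q − 8 = −5q + 4 ⇒ q = 12/13.

-8/13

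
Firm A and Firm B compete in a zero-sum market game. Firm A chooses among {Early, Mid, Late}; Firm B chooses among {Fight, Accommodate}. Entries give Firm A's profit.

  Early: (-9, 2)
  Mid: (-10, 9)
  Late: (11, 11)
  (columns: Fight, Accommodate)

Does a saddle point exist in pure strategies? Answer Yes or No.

Yes

Row minima: Early → -9, Mid → -10, Late → 11; maximin = 11.
Column maxima: Fight → 11, Accommodate → 11; minimax = 11.
maximin = minimax = 11, so a saddle point exists.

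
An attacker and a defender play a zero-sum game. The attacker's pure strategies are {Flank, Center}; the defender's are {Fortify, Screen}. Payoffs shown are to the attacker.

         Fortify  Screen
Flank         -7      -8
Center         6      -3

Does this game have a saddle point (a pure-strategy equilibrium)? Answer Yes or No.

Row minima: Flank → -8, Center → -3; maximin = -3.
Column maxima: Fortify → 6, Screen → -3; minimax = -3.
maximin = minimax = -3, so a saddle point exists.

Yes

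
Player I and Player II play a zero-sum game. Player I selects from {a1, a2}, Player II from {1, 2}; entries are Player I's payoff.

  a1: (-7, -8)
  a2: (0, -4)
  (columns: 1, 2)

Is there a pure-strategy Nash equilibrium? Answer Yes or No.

Yes

Row minima: a1 → -8, a2 → -4; maximin = -4.
Column maxima: 1 → 0, 2 → -4; minimax = -4.
maximin = minimax = -4, so a saddle point exists.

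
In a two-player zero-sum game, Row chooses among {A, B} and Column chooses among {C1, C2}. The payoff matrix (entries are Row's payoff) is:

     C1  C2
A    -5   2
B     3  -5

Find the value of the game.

-19/15

Row minima: A → -5, B → -5; maximin = -5.
Column maxima: C1 → 3, C2 → 2; minimax = 2.
-5 ≠ 2, so there is no saddle point; optimal play is mixed.
Let Row play A with probability p. Expected payoff against C1: (-5)p + 3(1−p) = −8p + 3; against C2: 2p + (-5)(1−p) = 7p − 5.
Setting these equal: −8p + 3 = 7p − 5 ⇒ −15p = -8 ⇒ p = 8/15, and the value is (-8)·(8/15) + 3 = -19/15.
For Column: with q = P(C1), equating A's and B's payoffs gives −7q + 2 = 8q − 5 ⇒ q = 7/15.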